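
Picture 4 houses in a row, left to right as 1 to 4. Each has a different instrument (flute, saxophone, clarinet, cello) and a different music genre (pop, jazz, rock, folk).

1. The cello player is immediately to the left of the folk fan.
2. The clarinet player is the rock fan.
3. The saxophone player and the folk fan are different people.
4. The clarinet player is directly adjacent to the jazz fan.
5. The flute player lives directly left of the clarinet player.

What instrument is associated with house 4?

saxophone

The cello player is narrowed to house 1 or 2 or 3; consider each.
Placing it in house 2 and house 3 leads to a contradiction, so it's in house 1.
From clue 1, the folk fan must be in house 2.
That leaves flute as the instrument for house 2.
House 1's music genre must be pop (nothing else left).
The clarinet player is in house 3 (clue 5).
The only instrument still possible for house 4 is saxophone.
Clue 2 places the rock fan in house 3.
From clue 4, the jazz fan must be in house 4.
So: house 1 = cello/pop, house 2 = flute/folk, house 3 = clarinet/rock, house 4 = saxophone/jazz.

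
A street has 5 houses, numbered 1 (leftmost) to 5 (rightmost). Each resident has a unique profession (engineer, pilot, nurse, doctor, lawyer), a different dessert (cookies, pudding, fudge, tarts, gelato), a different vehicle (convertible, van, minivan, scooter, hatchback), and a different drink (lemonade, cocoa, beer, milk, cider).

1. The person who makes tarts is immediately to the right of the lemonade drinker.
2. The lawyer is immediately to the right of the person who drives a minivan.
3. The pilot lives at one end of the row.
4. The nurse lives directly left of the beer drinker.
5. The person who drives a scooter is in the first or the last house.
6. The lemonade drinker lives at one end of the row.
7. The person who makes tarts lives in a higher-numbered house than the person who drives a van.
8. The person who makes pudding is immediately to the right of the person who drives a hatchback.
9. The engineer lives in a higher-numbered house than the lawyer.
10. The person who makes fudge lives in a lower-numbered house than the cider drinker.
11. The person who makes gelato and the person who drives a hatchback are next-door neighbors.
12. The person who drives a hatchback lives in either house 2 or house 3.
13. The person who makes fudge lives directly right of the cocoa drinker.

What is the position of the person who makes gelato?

1

By clue 6, the lemonade drinker is in house 1.
The person who makes tarts is in house 2 (clue 1).
Clue 7: the person who drives a van is in house 1.
So house 5 gets cookies for dessert.
So house 4 gets convertible for vehicle.
So house 5 gets scooter for vehicle.
House 1's dessert must be gelato (nothing else left).
The person who drives a hatchback is in house 2 (clue 11).
House 3 vehicle: only minivan fits.
The lawyer is in house 4 (clue 2).
The person who makes pudding is in house 3 (clue 8).
Clue 9 places the engineer in house 5.
House 1 profession: only pilot fits.
So house 4 gets fudge for dessert.
From clue 10, the cider drinker must be in house 5.
The cocoa drinker is in house 3 (clue 13).
So house 2 gets milk for drink.
The only drink still possible for house 4 is beer.
Clue 4 places the nurse in house 3.
House 2 profession: only doctor fits.
So: house 1 = pilot/gelato/van/lemonade, house 2 = doctor/tarts/hatchback/milk, house 3 = nurse/pudding/minivan/cocoa, house 4 = lawyer/fudge/convertible/beer, house 5 = engineer/cookies/scooter/cider.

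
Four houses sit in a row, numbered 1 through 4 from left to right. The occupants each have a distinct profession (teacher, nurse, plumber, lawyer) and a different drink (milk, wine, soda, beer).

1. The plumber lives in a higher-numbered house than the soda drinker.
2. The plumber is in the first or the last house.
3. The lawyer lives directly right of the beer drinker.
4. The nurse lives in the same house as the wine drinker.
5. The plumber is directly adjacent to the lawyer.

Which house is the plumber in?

By clue 2, the plumber is in house 4.
The lawyer is in house 3 (clue 5).
By clue 3, the beer drinker is in house 2.
That leaves milk as the drink for house 4.
Clue 4: the nurse is in house 1.
That leaves teacher as the profession for house 2.
That leaves wine as the drink for house 1.
House 3's drink must be soda (nothing else left).
So: house 1 = nurse/wine, house 2 = teacher/beer, house 3 = lawyer/soda, house 4 = plumber/milk.

4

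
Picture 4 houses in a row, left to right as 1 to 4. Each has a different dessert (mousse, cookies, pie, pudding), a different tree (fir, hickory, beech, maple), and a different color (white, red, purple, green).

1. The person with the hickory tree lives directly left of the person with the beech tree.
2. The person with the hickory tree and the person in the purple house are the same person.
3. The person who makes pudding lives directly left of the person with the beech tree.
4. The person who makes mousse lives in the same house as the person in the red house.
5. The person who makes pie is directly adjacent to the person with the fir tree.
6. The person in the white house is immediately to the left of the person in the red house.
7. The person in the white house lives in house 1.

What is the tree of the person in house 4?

Clue 7: the person in the white house is in house 1.
From clue 6, the person in the red house must be in house 2.
House 3's color must be purple (nothing else left).
That leaves green as the color for house 4.
Clue 2 places the person with the hickory tree in house 3.
The person who makes mousse is in house 2 (clue 4).
So house 3 gets pudding for dessert.
House 4 tree: only beech fits.
Clue 5: the person who makes pie is in house 1.
From clue 5, the person with the fir tree must be in house 2.
The only dessert still possible for house 4 is cookies.
That leaves maple as the tree for house 1.
So: house 1 = pie/maple/white, house 2 = mousse/fir/red, house 3 = pudding/hickory/purple, house 4 = cookies/beech/green.

beech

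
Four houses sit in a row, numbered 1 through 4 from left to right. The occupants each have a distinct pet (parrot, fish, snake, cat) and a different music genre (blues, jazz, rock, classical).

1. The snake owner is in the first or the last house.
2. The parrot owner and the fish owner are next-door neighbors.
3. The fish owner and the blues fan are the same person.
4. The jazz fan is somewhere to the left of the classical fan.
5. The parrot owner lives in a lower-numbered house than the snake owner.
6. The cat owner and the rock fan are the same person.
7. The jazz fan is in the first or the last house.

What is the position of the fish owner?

2

The snake owner is in house 4 (clue 5).
From clue 7, the jazz fan must be in house 1.
That leaves parrot as the pet for house 1.
House 4 music genre: only classical fits.
By clue 2, the fish owner is in house 2.
By clue 3, the blues fan is in house 2.
So house 3 gets cat for pet.
So house 3 gets rock for music genre.
So: house 1 = parrot/jazz, house 2 = fish/blues, house 3 = cat/rock, house 4 = snake/classical.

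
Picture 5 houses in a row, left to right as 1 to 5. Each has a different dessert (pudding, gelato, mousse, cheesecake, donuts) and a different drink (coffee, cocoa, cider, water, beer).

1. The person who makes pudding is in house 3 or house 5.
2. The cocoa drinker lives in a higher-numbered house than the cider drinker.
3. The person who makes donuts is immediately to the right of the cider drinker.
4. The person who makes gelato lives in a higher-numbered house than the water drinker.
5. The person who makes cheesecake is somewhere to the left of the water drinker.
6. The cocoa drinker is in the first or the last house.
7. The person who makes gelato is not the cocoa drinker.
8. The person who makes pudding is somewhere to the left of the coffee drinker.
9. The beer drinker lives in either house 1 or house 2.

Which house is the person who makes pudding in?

The cocoa drinker is in house 5 (clue 6).
Clue 8: the person who makes pudding is in house 3.
Clue 4 places the person who makes gelato in house 4.
House 4 drink: only coffee fits.
Clue 3 places the person who makes donuts in house 2.
Clue 3 places the cider drinker in house 1.
House 5's dessert must be mousse (nothing else left).
That leaves beer as the drink for house 2.
So house 3 gets water for drink.
The only dessert still possible for house 1 is cheesecake.
So: house 1 = cheesecake/cider, house 2 = donuts/beer, house 3 = pudding/water, house 4 = gelato/coffee, house 5 = mousse/cocoa.

3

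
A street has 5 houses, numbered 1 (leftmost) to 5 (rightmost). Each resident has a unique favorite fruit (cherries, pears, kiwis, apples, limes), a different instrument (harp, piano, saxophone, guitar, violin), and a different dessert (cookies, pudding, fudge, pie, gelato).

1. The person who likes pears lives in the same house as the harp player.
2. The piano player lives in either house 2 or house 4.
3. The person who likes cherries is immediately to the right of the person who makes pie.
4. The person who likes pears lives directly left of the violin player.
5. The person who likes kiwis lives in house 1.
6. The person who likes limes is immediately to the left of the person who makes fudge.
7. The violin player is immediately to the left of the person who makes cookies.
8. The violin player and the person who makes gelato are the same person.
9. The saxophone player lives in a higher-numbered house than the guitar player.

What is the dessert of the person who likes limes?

cookies

From clue 5, the person who likes kiwis must be in house 1.
House 1 instrument: only guitar fits.
The only instrument still possible for house 5 is saxophone.
The person who likes pears is narrowed to house 2 or 3; consider each.
Placing it in house 3 leads to a contradiction, so it's in house 2.
From clue 1, the harp player must be in house 2.
The violin player is in house 3 (clue 4).
The person who makes cookies is in house 4 (clue 7).
By clue 8, the person who makes gelato is in house 3.
The only instrument still possible for house 4 is piano.
Clue 3: the person who likes cherries is in house 3.
Clue 3: the person who makes pie is in house 2.
Clue 6: the person who likes limes is in house 4.
So house 5 gets apples for favorite fruit.
So house 1 gets pudding for dessert.
House 5's dessert must be fudge (nothing else left).
So: house 1 = kiwis/guitar/pudding, house 2 = pears/harp/pie, house 3 = cherries/violin/gelato, house 4 = limes/piano/cookies, house 5 = apples/saxophone/fudge.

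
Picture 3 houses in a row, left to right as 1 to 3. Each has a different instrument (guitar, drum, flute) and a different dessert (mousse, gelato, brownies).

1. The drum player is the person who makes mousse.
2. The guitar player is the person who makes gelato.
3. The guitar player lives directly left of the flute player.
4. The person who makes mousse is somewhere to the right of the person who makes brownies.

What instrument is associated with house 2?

The only instrument still possible for house 1 is guitar.
That leaves mousse as the dessert for house 3.
Clue 1 places the drum player in house 3.
The person who makes gelato is in house 1 (clue 2).
By clue 3, the flute player is in house 2.
House 2's dessert must be brownies (nothing else left).
So: house 1 = guitar/gelato, house 2 = flute/brownies, house 3 = drum/mousse.

flute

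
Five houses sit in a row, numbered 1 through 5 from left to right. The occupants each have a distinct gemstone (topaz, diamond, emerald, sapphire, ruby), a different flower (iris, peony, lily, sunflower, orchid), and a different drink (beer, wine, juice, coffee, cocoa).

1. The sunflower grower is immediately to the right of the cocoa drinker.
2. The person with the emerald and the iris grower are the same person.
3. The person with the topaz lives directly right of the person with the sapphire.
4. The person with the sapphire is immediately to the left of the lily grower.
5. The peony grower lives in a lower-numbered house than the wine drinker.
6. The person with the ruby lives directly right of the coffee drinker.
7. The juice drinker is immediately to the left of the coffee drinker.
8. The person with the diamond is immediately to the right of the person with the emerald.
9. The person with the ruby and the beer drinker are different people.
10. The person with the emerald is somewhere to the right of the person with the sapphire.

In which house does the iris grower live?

4

House 1 gemstone: only sapphire fits.
Clue 3 places the person with the topaz in house 2.
Clue 4 places the lily grower in house 2.
The person with the diamond is narrowed to house 4 or 5; consider each.
Placing it in house 4 leads to a contradiction, so it's in house 5.
Clue 8 places the person with the emerald in house 4.
House 3 gemstone: only ruby fits.
From clue 2, the iris grower must be in house 4.
The coffee drinker is in house 2 (clue 6).
The juice drinker is in house 1 (clue 7).
From clue 1, the sunflower grower must be in house 5.
The cocoa drinker is in house 4 (clue 1).
That leaves wine as the drink for house 3.
House 5 drink: only beer fits.
Clue 5 places the peony grower in house 1.
The only flower still possible for house 3 is orchid.
So: house 1 = sapphire/peony/juice, house 2 = topaz/lily/coffee, house 3 = ruby/orchid/wine, house 4 = emerald/iris/cocoa, house 5 = diamond/sunflower/beer.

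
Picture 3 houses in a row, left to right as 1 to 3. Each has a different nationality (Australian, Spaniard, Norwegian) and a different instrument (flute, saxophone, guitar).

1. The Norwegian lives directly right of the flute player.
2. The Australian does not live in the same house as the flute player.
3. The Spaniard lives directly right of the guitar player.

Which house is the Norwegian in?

The only nationality still possible for house 1 is Australian.
The only instrument still possible for house 3 is saxophone.
By clue 2, the flute player is in house 2.
House 1 instrument: only guitar fits.
By clue 1, the Norwegian is in house 3.
Clue 3: the Spaniard is in house 2.
So: house 1 = Australian/guitar, house 2 = Spaniard/flute, house 3 = Norwegian/saxophone.

3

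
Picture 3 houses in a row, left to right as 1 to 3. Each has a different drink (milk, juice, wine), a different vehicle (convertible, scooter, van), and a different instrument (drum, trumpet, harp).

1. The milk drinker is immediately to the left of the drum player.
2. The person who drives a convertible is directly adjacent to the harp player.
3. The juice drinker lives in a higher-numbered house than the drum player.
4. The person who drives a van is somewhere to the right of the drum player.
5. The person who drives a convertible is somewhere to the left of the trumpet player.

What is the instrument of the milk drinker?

harp

By clue 3, the juice drinker is in house 3.
By clue 3, the drum player is in house 2.
Clue 4 places the person who drives a van in house 3.
That leaves harp as the instrument for house 1.
The only instrument still possible for house 3 is trumpet.
Clue 1: the milk drinker is in house 1.
From clue 2, the person who drives a convertible must be in house 2.
The only drink still possible for house 2 is wine.
House 1 vehicle: only scooter fits.
So: house 1 = milk/scooter/harp, house 2 = wine/convertible/drum, house 3 = juice/van/trumpet.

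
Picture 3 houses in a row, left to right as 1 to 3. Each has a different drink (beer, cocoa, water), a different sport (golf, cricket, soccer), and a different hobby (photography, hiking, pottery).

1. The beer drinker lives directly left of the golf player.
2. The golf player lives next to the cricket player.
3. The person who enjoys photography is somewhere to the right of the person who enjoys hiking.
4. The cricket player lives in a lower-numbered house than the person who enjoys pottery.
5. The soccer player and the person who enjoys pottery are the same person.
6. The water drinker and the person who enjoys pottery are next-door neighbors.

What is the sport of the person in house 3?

soccer

House 1 sport: only cricket fits.
The only hobby still possible for house 1 is hiking.
The golf player is in house 2 (clue 2).
So house 3 gets soccer for sport.
From clue 1, the beer drinker must be in house 1.
Clue 5 places the person who enjoys pottery in house 3.
The water drinker is in house 2 (clue 6).
House 3's drink must be cocoa (nothing else left).
That leaves photography as the hobby for house 2.
So: house 1 = beer/cricket/hiking, house 2 = water/golf/photography, house 3 = cocoa/soccer/pottery.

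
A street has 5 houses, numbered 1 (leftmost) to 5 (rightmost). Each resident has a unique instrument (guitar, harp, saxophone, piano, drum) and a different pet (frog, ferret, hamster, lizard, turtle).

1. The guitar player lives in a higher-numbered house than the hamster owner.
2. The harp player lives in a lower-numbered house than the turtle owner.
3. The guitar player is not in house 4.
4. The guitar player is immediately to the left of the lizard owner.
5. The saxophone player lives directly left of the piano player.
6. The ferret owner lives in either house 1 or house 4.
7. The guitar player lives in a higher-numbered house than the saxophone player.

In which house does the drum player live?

House 5 instrument: only drum fits.
House 4's instrument must be harp (nothing else left).
Clue 2: the turtle owner is in house 5.
House 1's instrument must be saxophone (nothing else left).
Clue 5: the piano player is in house 2.
That leaves guitar as the instrument for house 3.
From clue 4, the lizard owner must be in house 4.
House 3 pet: only frog fits.
House 1's pet must be ferret (nothing else left).
So house 2 gets hamster for pet.
So: house 1 = saxophone/ferret, house 2 = piano/hamster, house 3 = guitar/frog, house 4 = harp/lizard, house 5 = drum/turtle.

5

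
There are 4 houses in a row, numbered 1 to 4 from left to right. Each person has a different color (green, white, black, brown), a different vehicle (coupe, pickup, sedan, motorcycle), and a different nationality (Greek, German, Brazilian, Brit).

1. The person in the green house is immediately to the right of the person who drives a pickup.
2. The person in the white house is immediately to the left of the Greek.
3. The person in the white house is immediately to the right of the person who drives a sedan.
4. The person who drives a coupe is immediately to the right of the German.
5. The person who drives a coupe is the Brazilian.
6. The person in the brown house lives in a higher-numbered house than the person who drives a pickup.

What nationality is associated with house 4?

Greek

House 1's color must be black (nothing else left).
The person in the white house is narrowed to house 2 or 3; consider each.
Placing it in house 2 leads to a contradiction, so it's in house 3.
The Greek is in house 4 (clue 2).
The person who drives a sedan is in house 2 (clue 3).
Clue 5 places the person who drives a coupe in house 3.
Clue 5 places the Brazilian in house 3.
House 1 vehicle: only pickup fits.
House 4's vehicle must be motorcycle (nothing else left).
So house 1 gets Brit for nationality.
So house 2 gets German for nationality.
Clue 1: the person in the green house is in house 2.
That leaves brown as the color for house 4.
So: house 1 = black/pickup/Brit, house 2 = green/sedan/German, house 3 = white/coupe/Brazilian, house 4 = brown/motorcycle/Greek.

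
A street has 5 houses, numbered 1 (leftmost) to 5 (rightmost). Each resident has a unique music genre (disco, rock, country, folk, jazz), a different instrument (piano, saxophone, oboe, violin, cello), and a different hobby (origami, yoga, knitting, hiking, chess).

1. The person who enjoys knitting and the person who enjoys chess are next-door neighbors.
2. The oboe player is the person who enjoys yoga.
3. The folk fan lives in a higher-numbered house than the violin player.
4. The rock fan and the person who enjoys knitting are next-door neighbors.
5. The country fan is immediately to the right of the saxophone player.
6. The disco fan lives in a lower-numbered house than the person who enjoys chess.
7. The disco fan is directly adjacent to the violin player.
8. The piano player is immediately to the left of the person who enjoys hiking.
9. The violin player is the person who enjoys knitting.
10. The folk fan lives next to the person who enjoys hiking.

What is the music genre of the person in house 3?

rock

The country fan is narrowed to house 2 or 3 or 4 or 5; consider each.
Placing it in house 3 and house 4 and house 5 leads to a contradiction, so it's in house 2.
Clue 5 places the saxophone player in house 1.
The only hobby still possible for house 1 is origami.
The disco fan is narrowed to house 1 or 3 or 4; consider each.
Placing it in house 3 and house 4 leads to a contradiction, so it's in house 1.
The violin player is in house 2 (clue 7).
Clue 9: the person who enjoys knitting is in house 2.
Clue 1 places the person who enjoys chess in house 3.
The rock fan is in house 3 (clue 4).
The folk fan is narrowed to house 4 or 5; consider each.
Placing it in house 4 leads to a contradiction, so it's in house 5.
The person who enjoys hiking is in house 4 (clue 10).
The only music genre still possible for house 4 is jazz.
That leaves yoga as the hobby for house 5.
From clue 2, the oboe player must be in house 5.
The piano player is in house 3 (clue 8).
That leaves cello as the instrument for house 4.
So: house 1 = disco/saxophone/origami, house 2 = country/violin/knitting, house 3 = rock/piano/chess, house 4 = jazz/cello/hiking, house 5 = folk/oboe/yoga.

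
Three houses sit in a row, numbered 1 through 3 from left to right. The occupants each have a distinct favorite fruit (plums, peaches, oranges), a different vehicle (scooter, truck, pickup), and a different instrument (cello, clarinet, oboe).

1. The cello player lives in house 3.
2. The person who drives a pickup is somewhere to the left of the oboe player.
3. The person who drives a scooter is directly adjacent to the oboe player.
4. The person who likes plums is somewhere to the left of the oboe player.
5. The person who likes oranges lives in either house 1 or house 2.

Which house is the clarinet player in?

1

The cello player is in house 3 (clue 1).
House 3's favorite fruit must be peaches (nothing else left).
That leaves clarinet as the instrument for house 1.
That leaves oboe as the instrument for house 2.
The person who drives a pickup is in house 1 (clue 2).
Clue 4 places the person who likes plums in house 1.
The only favorite fruit still possible for house 2 is oranges.
House 2's vehicle must be truck (nothing else left).
The only vehicle still possible for house 3 is scooter.
So: house 1 = plums/pickup/clarinet, house 2 = oranges/truck/oboe, house 3 = peaches/scooter/cello.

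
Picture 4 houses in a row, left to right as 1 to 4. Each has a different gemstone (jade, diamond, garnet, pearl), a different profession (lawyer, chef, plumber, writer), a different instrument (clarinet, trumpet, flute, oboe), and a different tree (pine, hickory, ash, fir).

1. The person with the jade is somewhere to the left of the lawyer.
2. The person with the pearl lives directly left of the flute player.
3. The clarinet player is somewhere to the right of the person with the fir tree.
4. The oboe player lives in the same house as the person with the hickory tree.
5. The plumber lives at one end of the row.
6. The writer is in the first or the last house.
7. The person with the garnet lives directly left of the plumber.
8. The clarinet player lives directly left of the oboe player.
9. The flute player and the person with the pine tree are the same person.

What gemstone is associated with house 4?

diamond

From clue 7, the person with the garnet must be in house 3.
Clue 7 places the plumber in house 4.
So house 4 gets diamond for gemstone.
So house 1 gets writer for profession.
House 1's instrument must be trumpet (nothing else left).
House 4 instrument: only oboe fits.
By clue 4, the person with the hickory tree is in house 4.
By clue 8, the clarinet player is in house 3.
The only instrument still possible for house 2 is flute.
From clue 2, the person with the pearl must be in house 1.
Clue 9 places the person with the pine tree in house 2.
House 2 gemstone: only jade fits.
That leaves fir as the tree for house 1.
So house 3 gets ash for tree.
The lawyer is in house 3 (clue 1).
House 2's profession must be chef (nothing else left).
So: house 1 = pearl/writer/trumpet/fir, house 2 = jade/chef/flute/pine, house 3 = garnet/lawyer/clarinet/ash, house 4 = diamond/plumber/oboe/hickory.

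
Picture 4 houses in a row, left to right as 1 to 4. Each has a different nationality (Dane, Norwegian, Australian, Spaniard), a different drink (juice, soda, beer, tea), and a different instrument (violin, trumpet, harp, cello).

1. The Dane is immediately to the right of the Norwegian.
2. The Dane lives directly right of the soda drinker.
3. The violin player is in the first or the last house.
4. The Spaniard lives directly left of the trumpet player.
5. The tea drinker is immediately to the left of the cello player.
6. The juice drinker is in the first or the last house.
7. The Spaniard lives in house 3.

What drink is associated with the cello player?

Clue 7 places the Spaniard in house 3.
From clue 1, the Dane must be in house 2.
The Norwegian is in house 1 (clue 1).
By clue 2, the soda drinker is in house 1.
The trumpet player is in house 4 (clue 4).
House 4 nationality: only Australian fits.
From clue 5, the tea drinker must be in house 2.
From clue 5, the cello player must be in house 3.
House 3's drink must be beer (nothing else left).
So house 4 gets juice for drink.
House 1 instrument: only violin fits.
That leaves harp as the instrument for house 2.
So: house 1 = Norwegian/soda/violin, house 2 = Dane/tea/harp, house 3 = Spaniard/beer/cello, house 4 = Australian/juice/trumpet.

beer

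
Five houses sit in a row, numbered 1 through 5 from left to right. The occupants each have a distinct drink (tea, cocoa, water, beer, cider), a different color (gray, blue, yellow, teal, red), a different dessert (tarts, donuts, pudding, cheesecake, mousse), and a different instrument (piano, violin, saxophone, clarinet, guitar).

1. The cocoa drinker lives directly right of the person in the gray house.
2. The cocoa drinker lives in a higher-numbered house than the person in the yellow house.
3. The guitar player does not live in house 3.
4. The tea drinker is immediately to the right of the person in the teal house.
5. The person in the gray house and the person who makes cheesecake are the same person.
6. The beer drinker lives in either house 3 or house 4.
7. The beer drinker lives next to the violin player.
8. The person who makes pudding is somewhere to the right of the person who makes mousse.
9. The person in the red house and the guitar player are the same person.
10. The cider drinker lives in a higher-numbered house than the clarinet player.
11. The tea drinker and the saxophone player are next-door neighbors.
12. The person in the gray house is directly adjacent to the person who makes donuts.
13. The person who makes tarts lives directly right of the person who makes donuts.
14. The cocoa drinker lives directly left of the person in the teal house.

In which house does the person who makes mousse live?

1

So house 1 gets water for drink.
That leaves pudding as the dessert for house 5.
The beer drinker is narrowed to house 3 or 4; consider each.
Placing it in house 3 leads to a contradiction, so it's in house 4.
Clue 4: the person in the teal house is in house 4.
From clue 11, the saxophone player must be in house 4.
Clue 14: the cocoa drinker is in house 3.
That leaves cider as the drink for house 2.
House 5's drink must be tea (nothing else left).
House 3 color: only blue fits.
So house 5 gets red for color.
Clue 1: the person in the gray house is in house 2.
From clue 5, the person who makes cheesecake must be in house 2.
Clue 9 places the guitar player in house 5.
The clarinet player is in house 1 (clue 10).
That leaves yellow as the color for house 1.
House 2's instrument must be piano (nothing else left).
So house 3 gets violin for instrument.
Clue 13 places the person who makes donuts in house 3.
The only dessert still possible for house 1 is mousse.
That leaves tarts as the dessert for house 4.
So: house 1 = water/yellow/mousse/clarinet, house 2 = cider/gray/cheesecake/piano, house 3 = cocoa/blue/donuts/violin, house 4 = beer/teal/tarts/saxophone, house 5 = tea/red/pudding/guitar.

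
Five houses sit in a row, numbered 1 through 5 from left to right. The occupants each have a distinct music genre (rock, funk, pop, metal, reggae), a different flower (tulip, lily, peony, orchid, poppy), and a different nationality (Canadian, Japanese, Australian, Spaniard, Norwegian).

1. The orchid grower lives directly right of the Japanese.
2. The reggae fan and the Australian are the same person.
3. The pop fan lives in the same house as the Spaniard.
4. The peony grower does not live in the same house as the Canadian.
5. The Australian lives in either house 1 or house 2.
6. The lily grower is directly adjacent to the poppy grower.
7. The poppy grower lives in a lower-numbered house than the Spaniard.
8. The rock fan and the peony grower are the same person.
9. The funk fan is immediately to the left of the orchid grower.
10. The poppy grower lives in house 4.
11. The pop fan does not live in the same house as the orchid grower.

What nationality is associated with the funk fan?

Japanese

Clue 10 places the poppy grower in house 4.
Clue 7: the Spaniard is in house 5.
From clue 3, the pop fan must be in house 5.
The only music genre still possible for house 4 is metal.
That leaves rock as the music genre for house 3.
Clue 8 places the peony grower in house 3.
The only flower still possible for house 1 is tulip.
House 2 flower: only orchid fits.
House 5's flower must be lily (nothing else left).
From clue 1, the Japanese must be in house 1.
Clue 9 places the funk fan in house 1.
The only music genre still possible for house 2 is reggae.
That leaves Australian as the nationality for house 2.
The only nationality still possible for house 3 is Norwegian.
House 4 nationality: only Canadian fits.
So: house 1 = funk/tulip/Japanese, house 2 = reggae/orchid/Australian, house 3 = rock/peony/Norwegian, house 4 = metal/poppy/Canadian, house 5 = pop/lily/Spaniard.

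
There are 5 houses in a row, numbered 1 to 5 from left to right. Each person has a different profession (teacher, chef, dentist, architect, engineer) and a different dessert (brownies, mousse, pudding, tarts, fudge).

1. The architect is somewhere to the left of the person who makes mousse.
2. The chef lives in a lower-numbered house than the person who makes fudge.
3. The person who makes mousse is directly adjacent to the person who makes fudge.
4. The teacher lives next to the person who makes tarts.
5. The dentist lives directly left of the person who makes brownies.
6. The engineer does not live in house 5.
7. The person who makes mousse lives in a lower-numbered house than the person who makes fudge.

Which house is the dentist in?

4

That leaves teacher as the profession for house 5.
Clue 4 places the person who makes tarts in house 4.
So house 1 gets pudding for dessert.
Clue 3: the person who makes mousse is in house 2.
The person who makes fudge is in house 3 (clue 3).
House 5 dessert: only brownies fits.
By clue 1, the architect is in house 1.
From clue 5, the dentist must be in house 4.
That leaves engineer as the profession for house 3.
House 2 profession: only chef fits.
So: house 1 = architect/pudding, house 2 = chef/mousse, house 3 = engineer/fudge, house 4 = dentist/tarts, house 5 = teacher/brownies.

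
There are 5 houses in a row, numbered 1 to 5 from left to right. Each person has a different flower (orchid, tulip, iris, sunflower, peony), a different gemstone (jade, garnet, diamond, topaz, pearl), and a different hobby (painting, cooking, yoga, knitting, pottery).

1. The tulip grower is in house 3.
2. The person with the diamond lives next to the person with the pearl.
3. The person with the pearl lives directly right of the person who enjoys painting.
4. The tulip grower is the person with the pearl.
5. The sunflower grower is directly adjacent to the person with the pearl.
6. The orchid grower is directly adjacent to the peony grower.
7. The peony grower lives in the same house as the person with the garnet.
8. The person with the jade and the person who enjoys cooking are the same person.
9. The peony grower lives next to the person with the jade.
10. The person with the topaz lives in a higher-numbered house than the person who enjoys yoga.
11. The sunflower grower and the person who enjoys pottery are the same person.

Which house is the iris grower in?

Clue 1: the tulip grower is in house 3.
Clue 4 places the person with the pearl in house 3.
From clue 3, the person who enjoys painting must be in house 2.
So house 4 gets pottery for hobby.
By clue 11, the sunflower grower is in house 4.
So house 2 gets peony for flower.
By clue 6, the orchid grower is in house 1.
Clue 7 places the person with the garnet in house 2.
Clue 9: the person with the jade is in house 1.
House 5's flower must be iris (nothing else left).
House 4's gemstone must be diamond (nothing else left).
That leaves topaz as the gemstone for house 5.
From clue 8, the person who enjoys cooking must be in house 1.
The only hobby still possible for house 3 is yoga.
House 5 hobby: only knitting fits.
So: house 1 = orchid/jade/cooking, house 2 = peony/garnet/painting, house 3 = tulip/pearl/yoga, house 4 = sunflower/diamond/pottery, house 5 = iris/topaz/knitting.

5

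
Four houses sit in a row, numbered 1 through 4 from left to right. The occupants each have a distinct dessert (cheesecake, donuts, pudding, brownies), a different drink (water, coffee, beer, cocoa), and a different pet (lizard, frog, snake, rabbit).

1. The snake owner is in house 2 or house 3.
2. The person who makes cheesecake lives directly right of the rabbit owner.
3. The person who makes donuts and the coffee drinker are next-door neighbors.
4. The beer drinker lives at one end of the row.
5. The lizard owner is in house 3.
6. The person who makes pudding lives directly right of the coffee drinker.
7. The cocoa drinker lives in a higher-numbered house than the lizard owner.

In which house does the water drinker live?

Clue 5: the lizard owner is in house 3.
From clue 7, the cocoa drinker must be in house 4.
House 1 pet: only rabbit fits.
So house 2 gets snake for pet.
House 4's pet must be frog (nothing else left).
From clue 2, the person who makes cheesecake must be in house 2.
So house 1 gets beer for drink.
The person who makes pudding is narrowed to house 3 or 4; consider each.
Placing it in house 4 leads to a contradiction, so it's in house 3.
Clue 6: the coffee drinker is in house 2.
The only drink still possible for house 3 is water.
Clue 3: the person who makes donuts is in house 1.
So house 4 gets brownies for dessert.
So: house 1 = donuts/beer/rabbit, house 2 = cheesecake/coffee/snake, house 3 = pudding/water/lizard, house 4 = brownies/cocoa/frog.

3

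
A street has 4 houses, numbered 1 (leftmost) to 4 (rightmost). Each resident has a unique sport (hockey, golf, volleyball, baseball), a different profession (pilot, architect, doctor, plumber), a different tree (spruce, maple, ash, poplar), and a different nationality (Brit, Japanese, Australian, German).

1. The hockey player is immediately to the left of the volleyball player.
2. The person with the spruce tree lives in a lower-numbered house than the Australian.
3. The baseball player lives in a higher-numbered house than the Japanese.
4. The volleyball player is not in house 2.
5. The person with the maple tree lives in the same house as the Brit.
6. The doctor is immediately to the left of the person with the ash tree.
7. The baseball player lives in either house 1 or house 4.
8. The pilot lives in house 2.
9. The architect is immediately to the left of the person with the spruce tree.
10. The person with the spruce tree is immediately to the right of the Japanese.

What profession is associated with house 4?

Clue 7 places the baseball player in house 4.
Clue 8: the pilot is in house 2.
House 1 profession: only architect fits.
House 3's profession must be doctor (nothing else left).
That leaves plumber as the profession for house 4.
By clue 1, the hockey player is in house 2.
From clue 6, the person with the ash tree must be in house 4.
The person with the spruce tree is in house 2 (clue 9).
Clue 10 places the Japanese in house 1.
So house 1 gets golf for sport.
So house 3 gets volleyball for sport.
The person with the maple tree is in house 3 (clue 5).
Clue 5 places the Brit in house 3.
House 1 tree: only poplar fits.
The only nationality still possible for house 2 is German.
That leaves Australian as the nationality for house 4.
So: house 1 = golf/architect/poplar/Japanese, house 2 = hockey/pilot/spruce/German, house 3 = volleyball/doctor/maple/Brit, house 4 = baseball/plumber/ash/Australian.

plumber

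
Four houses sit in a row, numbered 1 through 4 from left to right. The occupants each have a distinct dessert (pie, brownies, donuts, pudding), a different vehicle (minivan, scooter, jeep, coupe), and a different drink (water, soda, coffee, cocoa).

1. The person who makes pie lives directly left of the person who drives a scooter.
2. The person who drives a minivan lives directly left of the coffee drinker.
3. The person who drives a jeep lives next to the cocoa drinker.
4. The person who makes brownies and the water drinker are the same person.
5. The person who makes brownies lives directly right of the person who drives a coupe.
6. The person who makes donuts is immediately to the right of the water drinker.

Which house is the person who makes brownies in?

2

The person who makes brownies is narrowed to house 2 or 3; consider each.
Placing it in house 3 leads to a contradiction, so it's in house 2.
The water drinker is in house 2 (clue 4).
Clue 5: the person who drives a coupe is in house 1.
Clue 6: the person who makes donuts is in house 3.
The only dessert still possible for house 4 is pudding.
Clue 1: the person who drives a scooter is in house 2.
House 1's dessert must be pie (nothing else left).
House 4's vehicle must be jeep (nothing else left).
By clue 2, the coffee drinker is in house 4.
From clue 3, the cocoa drinker must be in house 3.
House 3 vehicle: only minivan fits.
The only drink still possible for house 1 is soda.
So: house 1 = pie/coupe/soda, house 2 = brownies/scooter/water, house 3 = donuts/minivan/cocoa, house 4 = pudding/jeep/coffee.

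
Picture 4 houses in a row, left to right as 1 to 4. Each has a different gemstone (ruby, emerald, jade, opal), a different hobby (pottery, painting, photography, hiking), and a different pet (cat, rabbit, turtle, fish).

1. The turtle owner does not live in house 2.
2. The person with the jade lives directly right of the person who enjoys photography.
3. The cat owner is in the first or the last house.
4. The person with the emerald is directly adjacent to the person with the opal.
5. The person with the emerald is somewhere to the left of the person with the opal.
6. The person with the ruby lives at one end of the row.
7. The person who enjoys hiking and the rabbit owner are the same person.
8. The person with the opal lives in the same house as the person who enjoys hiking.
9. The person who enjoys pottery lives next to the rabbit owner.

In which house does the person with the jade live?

2

The person with the ruby is narrowed to house 1 or 4; consider each.
Placing it in house 4 leads to a contradiction, so it's in house 1.
House 2's pet must be fish (nothing else left).
The person with the emerald is narrowed to house 2 or 3; consider each.
Placing it in house 2 leads to a contradiction, so it's in house 3.
The person with the opal is in house 4 (clue 4).
Clue 8 places the person who enjoys hiking in house 4.
House 2's gemstone must be jade (nothing else left).
By clue 2, the person who enjoys photography is in house 1.
From clue 7, the rabbit owner must be in house 4.
By clue 9, the person who enjoys pottery is in house 3.
The only hobby still possible for house 2 is painting.
House 3's pet must be turtle (nothing else left).
House 1 pet: only cat fits.
So: house 1 = ruby/photography/cat, house 2 = jade/painting/fish, house 3 = emerald/pottery/turtle, house 4 = opal/hiking/rabbit.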